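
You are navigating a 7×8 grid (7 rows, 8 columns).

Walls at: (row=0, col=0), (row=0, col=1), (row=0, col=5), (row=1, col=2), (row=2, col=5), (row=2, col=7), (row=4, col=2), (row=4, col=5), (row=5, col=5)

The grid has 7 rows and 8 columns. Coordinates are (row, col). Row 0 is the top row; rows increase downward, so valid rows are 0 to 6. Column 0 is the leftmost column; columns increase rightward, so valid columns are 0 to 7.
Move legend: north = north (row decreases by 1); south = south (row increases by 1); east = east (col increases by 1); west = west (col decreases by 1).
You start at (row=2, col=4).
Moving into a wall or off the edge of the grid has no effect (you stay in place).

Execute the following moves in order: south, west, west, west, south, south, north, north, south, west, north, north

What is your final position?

Start: (row=2, col=4)
  south (south): (row=2, col=4) -> (row=3, col=4)
  west (west): (row=3, col=4) -> (row=3, col=3)
  west (west): (row=3, col=3) -> (row=3, col=2)
  west (west): (row=3, col=2) -> (row=3, col=1)
  south (south): (row=3, col=1) -> (row=4, col=1)
  south (south): (row=4, col=1) -> (row=5, col=1)
  north (north): (row=5, col=1) -> (row=4, col=1)
  north (north): (row=4, col=1) -> (row=3, col=1)
  south (south): (row=3, col=1) -> (row=4, col=1)
  west (west): (row=4, col=1) -> (row=4, col=0)
  north (north): (row=4, col=0) -> (row=3, col=0)
  north (north): (row=3, col=0) -> (row=2, col=0)
Final: (row=2, col=0)

Answer: Final position: (row=2, col=0)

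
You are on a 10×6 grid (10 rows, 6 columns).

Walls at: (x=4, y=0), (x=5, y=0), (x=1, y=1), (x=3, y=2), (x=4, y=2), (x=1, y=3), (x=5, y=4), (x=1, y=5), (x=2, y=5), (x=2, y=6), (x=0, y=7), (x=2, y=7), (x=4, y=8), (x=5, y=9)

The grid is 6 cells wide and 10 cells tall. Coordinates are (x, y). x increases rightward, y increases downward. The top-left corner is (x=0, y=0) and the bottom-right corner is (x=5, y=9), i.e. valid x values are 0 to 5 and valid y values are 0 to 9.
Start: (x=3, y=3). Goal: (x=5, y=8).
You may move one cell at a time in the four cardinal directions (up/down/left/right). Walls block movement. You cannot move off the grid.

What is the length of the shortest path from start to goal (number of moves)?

BFS from (x=3, y=3) until reaching (x=5, y=8):
  Distance 0: (x=3, y=3)
  Distance 1: (x=2, y=3), (x=4, y=3), (x=3, y=4)
  Distance 2: (x=2, y=2), (x=5, y=3), (x=2, y=4), (x=4, y=4), (x=3, y=5)
  Distance 3: (x=2, y=1), (x=1, y=2), (x=5, y=2), (x=1, y=4), (x=4, y=5), (x=3, y=6)
  Distance 4: (x=2, y=0), (x=3, y=1), (x=5, y=1), (x=0, y=2), (x=0, y=4), (x=5, y=5), (x=4, y=6), (x=3, y=7)
  Distance 5: (x=1, y=0), (x=3, y=0), (x=0, y=1), (x=4, y=1), (x=0, y=3), (x=0, y=5), (x=5, y=6), (x=4, y=7), (x=3, y=8)
  Distance 6: (x=0, y=0), (x=0, y=6), (x=5, y=7), (x=2, y=8), (x=3, y=9)
  Distance 7: (x=1, y=6), (x=1, y=8), (x=5, y=8), (x=2, y=9), (x=4, y=9)  <- goal reached here
One shortest path (7 moves): (x=3, y=3) -> (x=4, y=3) -> (x=4, y=4) -> (x=4, y=5) -> (x=5, y=5) -> (x=5, y=6) -> (x=5, y=7) -> (x=5, y=8)

Answer: Shortest path length: 7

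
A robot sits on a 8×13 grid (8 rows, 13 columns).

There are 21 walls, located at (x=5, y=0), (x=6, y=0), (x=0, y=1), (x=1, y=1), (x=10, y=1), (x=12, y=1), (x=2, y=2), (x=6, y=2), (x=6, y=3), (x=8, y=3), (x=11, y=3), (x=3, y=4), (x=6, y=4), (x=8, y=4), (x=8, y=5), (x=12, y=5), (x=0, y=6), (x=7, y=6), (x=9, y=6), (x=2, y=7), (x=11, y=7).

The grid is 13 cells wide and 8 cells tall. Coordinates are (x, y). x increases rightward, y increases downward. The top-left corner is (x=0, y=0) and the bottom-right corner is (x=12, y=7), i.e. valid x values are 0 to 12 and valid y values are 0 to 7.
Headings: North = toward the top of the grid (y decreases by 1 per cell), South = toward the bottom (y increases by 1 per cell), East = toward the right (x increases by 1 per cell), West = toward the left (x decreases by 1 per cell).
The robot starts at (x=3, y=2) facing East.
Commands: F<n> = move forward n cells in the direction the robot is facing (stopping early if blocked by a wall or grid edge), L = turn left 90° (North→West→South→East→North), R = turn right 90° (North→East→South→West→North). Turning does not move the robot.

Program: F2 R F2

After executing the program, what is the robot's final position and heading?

Answer: Final position: (x=5, y=4), facing South

Derivation:
Start: (x=3, y=2), facing East
  F2: move forward 2, now at (x=5, y=2)
  R: turn right, now facing South
  F2: move forward 2, now at (x=5, y=4)
Final: (x=5, y=4), facing South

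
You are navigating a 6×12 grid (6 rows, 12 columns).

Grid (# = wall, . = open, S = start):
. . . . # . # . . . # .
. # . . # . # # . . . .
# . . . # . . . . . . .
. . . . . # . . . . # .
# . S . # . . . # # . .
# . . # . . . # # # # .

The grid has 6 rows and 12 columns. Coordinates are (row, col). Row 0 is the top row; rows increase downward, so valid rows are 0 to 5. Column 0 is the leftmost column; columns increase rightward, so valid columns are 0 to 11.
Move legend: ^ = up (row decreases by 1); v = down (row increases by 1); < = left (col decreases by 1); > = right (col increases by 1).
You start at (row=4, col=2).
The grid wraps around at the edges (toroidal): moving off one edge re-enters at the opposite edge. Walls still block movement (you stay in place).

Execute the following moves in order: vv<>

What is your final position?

Start: (row=4, col=2)
  v (down): (row=4, col=2) -> (row=5, col=2)
  v (down): (row=5, col=2) -> (row=0, col=2)
  < (left): (row=0, col=2) -> (row=0, col=1)
  > (right): (row=0, col=1) -> (row=0, col=2)
Final: (row=0, col=2)

Answer: Final position: (row=0, col=2)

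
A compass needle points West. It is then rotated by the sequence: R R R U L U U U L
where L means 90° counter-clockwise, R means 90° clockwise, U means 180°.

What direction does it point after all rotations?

Answer: Final heading: North

Derivation:
Start: West
  R (right (90° clockwise)) -> North
  R (right (90° clockwise)) -> East
  R (right (90° clockwise)) -> South
  U (U-turn (180°)) -> North
  L (left (90° counter-clockwise)) -> West
  U (U-turn (180°)) -> East
  U (U-turn (180°)) -> West
  U (U-turn (180°)) -> East
  L (left (90° counter-clockwise)) -> North
Final: North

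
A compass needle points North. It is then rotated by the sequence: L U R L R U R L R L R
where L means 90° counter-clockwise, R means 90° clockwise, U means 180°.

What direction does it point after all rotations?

Answer: Final heading: East

Derivation:
Start: North
  L (left (90° counter-clockwise)) -> West
  U (U-turn (180°)) -> East
  R (right (90° clockwise)) -> South
  L (left (90° counter-clockwise)) -> East
  R (right (90° clockwise)) -> South
  U (U-turn (180°)) -> North
  R (right (90° clockwise)) -> East
  L (left (90° counter-clockwise)) -> North
  R (right (90° clockwise)) -> East
  L (left (90° counter-clockwise)) -> North
  R (right (90° clockwise)) -> East
Final: East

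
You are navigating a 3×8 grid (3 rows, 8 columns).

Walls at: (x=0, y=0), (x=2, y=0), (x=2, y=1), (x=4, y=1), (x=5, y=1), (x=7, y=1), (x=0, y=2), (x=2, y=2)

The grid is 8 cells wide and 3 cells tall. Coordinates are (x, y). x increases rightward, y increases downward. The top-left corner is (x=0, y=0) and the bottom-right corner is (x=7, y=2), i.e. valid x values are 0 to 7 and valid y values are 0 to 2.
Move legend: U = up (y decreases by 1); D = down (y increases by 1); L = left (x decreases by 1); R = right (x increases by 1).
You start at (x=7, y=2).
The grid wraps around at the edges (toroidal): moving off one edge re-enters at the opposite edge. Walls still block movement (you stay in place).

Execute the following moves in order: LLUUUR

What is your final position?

Start: (x=7, y=2)
  L (left): (x=7, y=2) -> (x=6, y=2)
  L (left): (x=6, y=2) -> (x=5, y=2)
  [×3]U (up): blocked, stay at (x=5, y=2)
  R (right): (x=5, y=2) -> (x=6, y=2)
Final: (x=6, y=2)

Answer: Final position: (x=6, y=2)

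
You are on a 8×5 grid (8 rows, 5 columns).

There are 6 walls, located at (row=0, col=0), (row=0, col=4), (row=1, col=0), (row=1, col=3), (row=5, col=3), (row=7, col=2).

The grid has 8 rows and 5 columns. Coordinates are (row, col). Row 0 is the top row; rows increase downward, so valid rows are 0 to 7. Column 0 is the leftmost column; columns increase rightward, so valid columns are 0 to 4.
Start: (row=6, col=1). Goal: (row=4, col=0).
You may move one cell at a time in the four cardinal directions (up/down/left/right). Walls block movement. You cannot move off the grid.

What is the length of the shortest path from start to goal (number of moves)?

BFS from (row=6, col=1) until reaching (row=4, col=0):
  Distance 0: (row=6, col=1)
  Distance 1: (row=5, col=1), (row=6, col=0), (row=6, col=2), (row=7, col=1)
  Distance 2: (row=4, col=1), (row=5, col=0), (row=5, col=2), (row=6, col=3), (row=7, col=0)
  Distance 3: (row=3, col=1), (row=4, col=0), (row=4, col=2), (row=6, col=4), (row=7, col=3)  <- goal reached here
One shortest path (3 moves): (row=6, col=1) -> (row=6, col=0) -> (row=5, col=0) -> (row=4, col=0)

Answer: Shortest path length: 3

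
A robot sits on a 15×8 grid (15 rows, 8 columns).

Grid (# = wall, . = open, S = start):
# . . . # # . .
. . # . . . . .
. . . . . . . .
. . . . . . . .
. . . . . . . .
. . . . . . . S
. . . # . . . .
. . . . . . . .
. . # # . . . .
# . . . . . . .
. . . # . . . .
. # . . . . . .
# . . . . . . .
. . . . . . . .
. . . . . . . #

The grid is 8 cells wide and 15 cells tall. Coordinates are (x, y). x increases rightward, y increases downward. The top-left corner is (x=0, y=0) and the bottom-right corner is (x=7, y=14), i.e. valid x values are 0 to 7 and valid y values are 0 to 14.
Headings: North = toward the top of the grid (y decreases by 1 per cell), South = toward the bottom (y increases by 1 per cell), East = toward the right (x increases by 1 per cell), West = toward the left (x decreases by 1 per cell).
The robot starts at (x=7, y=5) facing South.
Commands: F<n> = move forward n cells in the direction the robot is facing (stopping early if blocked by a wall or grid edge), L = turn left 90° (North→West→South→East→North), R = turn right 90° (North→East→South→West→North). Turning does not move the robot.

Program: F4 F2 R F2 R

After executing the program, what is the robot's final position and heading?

Start: (x=7, y=5), facing South
  F4: move forward 4, now at (x=7, y=9)
  F2: move forward 2, now at (x=7, y=11)
  R: turn right, now facing West
  F2: move forward 2, now at (x=5, y=11)
  R: turn right, now facing North
Final: (x=5, y=11), facing North

Answer: Final position: (x=5, y=11), facing North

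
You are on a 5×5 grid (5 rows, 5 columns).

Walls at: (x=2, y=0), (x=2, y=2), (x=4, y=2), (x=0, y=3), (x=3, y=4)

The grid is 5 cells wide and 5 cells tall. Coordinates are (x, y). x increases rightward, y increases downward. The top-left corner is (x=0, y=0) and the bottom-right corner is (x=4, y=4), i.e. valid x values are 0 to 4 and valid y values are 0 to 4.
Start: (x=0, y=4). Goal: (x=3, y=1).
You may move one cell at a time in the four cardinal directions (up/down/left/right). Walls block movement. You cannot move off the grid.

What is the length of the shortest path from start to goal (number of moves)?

Answer: Shortest path length: 6

Derivation:
BFS from (x=0, y=4) until reaching (x=3, y=1):
  Distance 0: (x=0, y=4)
  Distance 1: (x=1, y=4)
  Distance 2: (x=1, y=3), (x=2, y=4)
  Distance 3: (x=1, y=2), (x=2, y=3)
  Distance 4: (x=1, y=1), (x=0, y=2), (x=3, y=3)
  Distance 5: (x=1, y=0), (x=0, y=1), (x=2, y=1), (x=3, y=2), (x=4, y=3)
  Distance 6: (x=0, y=0), (x=3, y=1), (x=4, y=4)  <- goal reached here
One shortest path (6 moves): (x=0, y=4) -> (x=1, y=4) -> (x=2, y=4) -> (x=2, y=3) -> (x=3, y=3) -> (x=3, y=2) -> (x=3, y=1)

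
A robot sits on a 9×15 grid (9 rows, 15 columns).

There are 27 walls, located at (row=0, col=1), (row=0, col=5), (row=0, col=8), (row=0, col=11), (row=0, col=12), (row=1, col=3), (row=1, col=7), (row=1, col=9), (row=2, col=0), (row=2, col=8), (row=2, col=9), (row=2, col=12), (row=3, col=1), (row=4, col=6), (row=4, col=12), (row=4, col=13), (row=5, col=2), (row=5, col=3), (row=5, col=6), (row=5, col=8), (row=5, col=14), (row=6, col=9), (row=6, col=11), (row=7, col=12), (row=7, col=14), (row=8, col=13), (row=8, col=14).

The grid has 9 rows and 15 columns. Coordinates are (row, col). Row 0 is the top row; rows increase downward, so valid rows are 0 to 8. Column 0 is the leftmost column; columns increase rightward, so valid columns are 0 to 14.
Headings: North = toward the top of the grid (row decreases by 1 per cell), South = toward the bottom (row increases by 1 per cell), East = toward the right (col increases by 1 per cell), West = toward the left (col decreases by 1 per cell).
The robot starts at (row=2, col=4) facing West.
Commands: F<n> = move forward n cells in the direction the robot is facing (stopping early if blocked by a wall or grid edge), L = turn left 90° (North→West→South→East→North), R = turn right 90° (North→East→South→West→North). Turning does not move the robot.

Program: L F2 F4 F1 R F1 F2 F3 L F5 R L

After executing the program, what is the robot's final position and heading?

Start: (row=2, col=4), facing West
  L: turn left, now facing South
  F2: move forward 2, now at (row=4, col=4)
  F4: move forward 4, now at (row=8, col=4)
  F1: move forward 0/1 (blocked), now at (row=8, col=4)
  R: turn right, now facing West
  F1: move forward 1, now at (row=8, col=3)
  F2: move forward 2, now at (row=8, col=1)
  F3: move forward 1/3 (blocked), now at (row=8, col=0)
  L: turn left, now facing South
  F5: move forward 0/5 (blocked), now at (row=8, col=0)
  R: turn right, now facing West
  L: turn left, now facing South
Final: (row=8, col=0), facing South

Answer: Final position: (row=8, col=0), facing South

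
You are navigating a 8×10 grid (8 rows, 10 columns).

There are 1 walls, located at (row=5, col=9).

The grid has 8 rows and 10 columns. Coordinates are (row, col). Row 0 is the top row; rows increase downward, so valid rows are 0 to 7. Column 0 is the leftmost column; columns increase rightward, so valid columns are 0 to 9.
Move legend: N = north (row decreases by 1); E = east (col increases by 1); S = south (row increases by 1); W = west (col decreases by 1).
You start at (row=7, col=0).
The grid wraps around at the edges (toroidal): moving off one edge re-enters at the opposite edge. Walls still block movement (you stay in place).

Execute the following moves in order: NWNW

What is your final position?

Start: (row=7, col=0)
  N (north): (row=7, col=0) -> (row=6, col=0)
  W (west): (row=6, col=0) -> (row=6, col=9)
  N (north): blocked, stay at (row=6, col=9)
  W (west): (row=6, col=9) -> (row=6, col=8)
Final: (row=6, col=8)

Answer: Final position: (row=6, col=8)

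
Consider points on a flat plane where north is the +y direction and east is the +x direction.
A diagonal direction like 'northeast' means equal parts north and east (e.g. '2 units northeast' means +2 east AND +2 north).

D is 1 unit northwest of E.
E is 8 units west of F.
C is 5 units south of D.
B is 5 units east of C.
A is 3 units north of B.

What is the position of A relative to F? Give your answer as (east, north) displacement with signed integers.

Answer: A is at (east=-4, north=-1) relative to F.

Derivation:
Place F at the origin (east=0, north=0).
  E is 8 units west of F: delta (east=-8, north=+0); E at (east=-8, north=0).
  D is 1 unit northwest of E: delta (east=-1, north=+1); D at (east=-9, north=1).
  C is 5 units south of D: delta (east=+0, north=-5); C at (east=-9, north=-4).
  B is 5 units east of C: delta (east=+5, north=+0); B at (east=-4, north=-4).
  A is 3 units north of B: delta (east=+0, north=+3); A at (east=-4, north=-1).
Therefore A relative to F: (east=-4, north=-1).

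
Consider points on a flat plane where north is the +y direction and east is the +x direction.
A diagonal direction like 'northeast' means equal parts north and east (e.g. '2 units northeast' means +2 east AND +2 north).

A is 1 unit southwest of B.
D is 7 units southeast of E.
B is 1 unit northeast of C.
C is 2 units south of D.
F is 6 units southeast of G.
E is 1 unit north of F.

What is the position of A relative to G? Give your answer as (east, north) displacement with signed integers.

Place G at the origin (east=0, north=0).
  F is 6 units southeast of G: delta (east=+6, north=-6); F at (east=6, north=-6).
  E is 1 unit north of F: delta (east=+0, north=+1); E at (east=6, north=-5).
  D is 7 units southeast of E: delta (east=+7, north=-7); D at (east=13, north=-12).
  C is 2 units south of D: delta (east=+0, north=-2); C at (east=13, north=-14).
  B is 1 unit northeast of C: delta (east=+1, north=+1); B at (east=14, north=-13).
  A is 1 unit southwest of B: delta (east=-1, north=-1); A at (east=13, north=-14).
Therefore A relative to G: (east=13, north=-14).

Answer: A is at (east=13, north=-14) relative to G.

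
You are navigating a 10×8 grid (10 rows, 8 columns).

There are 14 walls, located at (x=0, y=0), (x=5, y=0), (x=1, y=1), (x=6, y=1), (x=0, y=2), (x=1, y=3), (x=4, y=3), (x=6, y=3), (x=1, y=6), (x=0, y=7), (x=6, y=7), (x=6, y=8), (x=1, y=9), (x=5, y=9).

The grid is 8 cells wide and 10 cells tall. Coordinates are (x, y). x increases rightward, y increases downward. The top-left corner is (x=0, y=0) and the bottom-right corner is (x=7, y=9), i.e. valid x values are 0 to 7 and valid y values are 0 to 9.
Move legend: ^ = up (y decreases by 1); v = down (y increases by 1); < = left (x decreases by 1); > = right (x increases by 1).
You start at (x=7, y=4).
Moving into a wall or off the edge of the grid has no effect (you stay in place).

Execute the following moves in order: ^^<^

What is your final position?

Answer: Final position: (x=6, y=2)

Derivation:
Start: (x=7, y=4)
  ^ (up): (x=7, y=4) -> (x=7, y=3)
  ^ (up): (x=7, y=3) -> (x=7, y=2)
  < (left): (x=7, y=2) -> (x=6, y=2)
  ^ (up): blocked, stay at (x=6, y=2)
Final: (x=6, y=2)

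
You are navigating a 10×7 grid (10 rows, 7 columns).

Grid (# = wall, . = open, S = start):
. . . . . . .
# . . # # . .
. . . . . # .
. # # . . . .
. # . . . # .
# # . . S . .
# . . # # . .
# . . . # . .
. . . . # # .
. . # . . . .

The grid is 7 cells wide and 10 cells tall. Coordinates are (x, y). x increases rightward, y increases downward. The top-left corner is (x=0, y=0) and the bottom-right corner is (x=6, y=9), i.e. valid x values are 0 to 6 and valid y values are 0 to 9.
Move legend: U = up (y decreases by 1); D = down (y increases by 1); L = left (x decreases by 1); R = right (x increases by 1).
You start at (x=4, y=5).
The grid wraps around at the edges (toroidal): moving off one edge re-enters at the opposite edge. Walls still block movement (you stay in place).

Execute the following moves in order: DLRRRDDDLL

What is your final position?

Start: (x=4, y=5)
  D (down): blocked, stay at (x=4, y=5)
  L (left): (x=4, y=5) -> (x=3, y=5)
  R (right): (x=3, y=5) -> (x=4, y=5)
  R (right): (x=4, y=5) -> (x=5, y=5)
  R (right): (x=5, y=5) -> (x=6, y=5)
  D (down): (x=6, y=5) -> (x=6, y=6)
  D (down): (x=6, y=6) -> (x=6, y=7)
  D (down): (x=6, y=7) -> (x=6, y=8)
  L (left): blocked, stay at (x=6, y=8)
  L (left): blocked, stay at (x=6, y=8)
Final: (x=6, y=8)

Answer: Final position: (x=6, y=8)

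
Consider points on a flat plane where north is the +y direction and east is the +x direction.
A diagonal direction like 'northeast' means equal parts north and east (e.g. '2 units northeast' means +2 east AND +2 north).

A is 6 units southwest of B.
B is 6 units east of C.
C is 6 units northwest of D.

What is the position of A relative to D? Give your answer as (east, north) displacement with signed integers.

Place D at the origin (east=0, north=0).
  C is 6 units northwest of D: delta (east=-6, north=+6); C at (east=-6, north=6).
  B is 6 units east of C: delta (east=+6, north=+0); B at (east=0, north=6).
  A is 6 units southwest of B: delta (east=-6, north=-6); A at (east=-6, north=0).
Therefore A relative to D: (east=-6, north=0).

Answer: A is at (east=-6, north=0) relative to D.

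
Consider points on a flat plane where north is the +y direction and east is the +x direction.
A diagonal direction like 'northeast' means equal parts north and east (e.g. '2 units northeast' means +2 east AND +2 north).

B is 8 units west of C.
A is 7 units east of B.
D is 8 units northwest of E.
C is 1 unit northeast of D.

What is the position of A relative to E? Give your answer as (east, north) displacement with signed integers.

Place E at the origin (east=0, north=0).
  D is 8 units northwest of E: delta (east=-8, north=+8); D at (east=-8, north=8).
  C is 1 unit northeast of D: delta (east=+1, north=+1); C at (east=-7, north=9).
  B is 8 units west of C: delta (east=-8, north=+0); B at (east=-15, north=9).
  A is 7 units east of B: delta (east=+7, north=+0); A at (east=-8, north=9).
Therefore A relative to E: (east=-8, north=9).

Answer: A is at (east=-8, north=9) relative to E.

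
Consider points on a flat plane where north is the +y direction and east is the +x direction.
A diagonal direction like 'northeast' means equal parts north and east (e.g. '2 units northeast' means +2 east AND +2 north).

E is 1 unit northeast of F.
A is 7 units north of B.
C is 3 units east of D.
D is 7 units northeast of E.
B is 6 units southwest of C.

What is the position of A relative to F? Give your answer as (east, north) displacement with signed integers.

Place F at the origin (east=0, north=0).
  E is 1 unit northeast of F: delta (east=+1, north=+1); E at (east=1, north=1).
  D is 7 units northeast of E: delta (east=+7, north=+7); D at (east=8, north=8).
  C is 3 units east of D: delta (east=+3, north=+0); C at (east=11, north=8).
  B is 6 units southwest of C: delta (east=-6, north=-6); B at (east=5, north=2).
  A is 7 units north of B: delta (east=+0, north=+7); A at (east=5, north=9).
Therefore A relative to F: (east=5, north=9).

Answer: A is at (east=5, north=9) relative to F.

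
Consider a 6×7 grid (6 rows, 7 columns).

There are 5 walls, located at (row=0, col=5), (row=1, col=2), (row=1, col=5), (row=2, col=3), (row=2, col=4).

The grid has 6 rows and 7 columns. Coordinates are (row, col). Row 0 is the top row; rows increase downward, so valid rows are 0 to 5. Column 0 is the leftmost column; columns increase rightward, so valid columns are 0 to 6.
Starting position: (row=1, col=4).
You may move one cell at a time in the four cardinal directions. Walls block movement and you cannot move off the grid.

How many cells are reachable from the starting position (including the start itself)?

BFS flood-fill from (row=1, col=4):
  Distance 0: (row=1, col=4)
  Distance 1: (row=0, col=4), (row=1, col=3)
  Distance 2: (row=0, col=3)
  Distance 3: (row=0, col=2)
  Distance 4: (row=0, col=1)
  Distance 5: (row=0, col=0), (row=1, col=1)
  Distance 6: (row=1, col=0), (row=2, col=1)
  Distance 7: (row=2, col=0), (row=2, col=2), (row=3, col=1)
  Distance 8: (row=3, col=0), (row=3, col=2), (row=4, col=1)
  Distance 9: (row=3, col=3), (row=4, col=0), (row=4, col=2), (row=5, col=1)
  Distance 10: (row=3, col=4), (row=4, col=3), (row=5, col=0), (row=5, col=2)
  Distance 11: (row=3, col=5), (row=4, col=4), (row=5, col=3)
  Distance 12: (row=2, col=5), (row=3, col=6), (row=4, col=5), (row=5, col=4)
  Distance 13: (row=2, col=6), (row=4, col=6), (row=5, col=5)
  Distance 14: (row=1, col=6), (row=5, col=6)
  Distance 15: (row=0, col=6)
Total reachable: 37 (grid has 37 open cells total)

Answer: Reachable cells: 37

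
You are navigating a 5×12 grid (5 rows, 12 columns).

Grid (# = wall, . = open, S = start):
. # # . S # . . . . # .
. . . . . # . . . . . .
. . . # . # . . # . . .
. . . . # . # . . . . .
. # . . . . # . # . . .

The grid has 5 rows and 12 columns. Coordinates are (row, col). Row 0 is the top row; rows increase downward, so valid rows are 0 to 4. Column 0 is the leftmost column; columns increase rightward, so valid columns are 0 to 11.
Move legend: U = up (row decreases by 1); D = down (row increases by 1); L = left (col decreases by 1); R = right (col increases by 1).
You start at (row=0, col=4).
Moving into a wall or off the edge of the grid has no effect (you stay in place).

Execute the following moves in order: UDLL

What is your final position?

Answer: Final position: (row=1, col=2)

Derivation:
Start: (row=0, col=4)
  U (up): blocked, stay at (row=0, col=4)
  D (down): (row=0, col=4) -> (row=1, col=4)
  L (left): (row=1, col=4) -> (row=1, col=3)
  L (left): (row=1, col=3) -> (row=1, col=2)
Final: (row=1, col=2)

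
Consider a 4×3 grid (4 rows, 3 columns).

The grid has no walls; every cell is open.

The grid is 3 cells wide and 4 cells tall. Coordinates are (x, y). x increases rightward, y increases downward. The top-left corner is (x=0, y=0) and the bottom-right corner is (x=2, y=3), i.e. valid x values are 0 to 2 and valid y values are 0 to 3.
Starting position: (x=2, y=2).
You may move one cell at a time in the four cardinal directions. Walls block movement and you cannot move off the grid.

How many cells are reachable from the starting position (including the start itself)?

BFS flood-fill from (x=2, y=2):
  Distance 0: (x=2, y=2)
  Distance 1: (x=2, y=1), (x=1, y=2), (x=2, y=3)
  Distance 2: (x=2, y=0), (x=1, y=1), (x=0, y=2), (x=1, y=3)
  Distance 3: (x=1, y=0), (x=0, y=1), (x=0, y=3)
  Distance 4: (x=0, y=0)
Total reachable: 12 (grid has 12 open cells total)

Answer: Reachable cells: 12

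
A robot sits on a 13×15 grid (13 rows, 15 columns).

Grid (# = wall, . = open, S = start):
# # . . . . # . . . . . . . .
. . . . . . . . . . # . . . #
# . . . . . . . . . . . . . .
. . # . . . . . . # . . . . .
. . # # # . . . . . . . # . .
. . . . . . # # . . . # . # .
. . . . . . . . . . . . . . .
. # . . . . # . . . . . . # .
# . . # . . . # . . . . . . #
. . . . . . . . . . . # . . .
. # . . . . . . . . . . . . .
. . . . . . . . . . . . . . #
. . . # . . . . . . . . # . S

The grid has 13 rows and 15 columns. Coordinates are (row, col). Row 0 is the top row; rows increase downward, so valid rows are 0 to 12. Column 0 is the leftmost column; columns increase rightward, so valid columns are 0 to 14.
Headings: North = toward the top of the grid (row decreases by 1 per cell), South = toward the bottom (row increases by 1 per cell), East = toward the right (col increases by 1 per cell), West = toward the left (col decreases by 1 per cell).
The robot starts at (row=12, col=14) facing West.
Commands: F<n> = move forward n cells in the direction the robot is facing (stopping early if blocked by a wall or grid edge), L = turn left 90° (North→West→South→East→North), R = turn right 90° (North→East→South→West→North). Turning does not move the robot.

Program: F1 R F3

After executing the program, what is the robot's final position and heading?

Answer: Final position: (row=9, col=13), facing North

Derivation:
Start: (row=12, col=14), facing West
  F1: move forward 1, now at (row=12, col=13)
  R: turn right, now facing North
  F3: move forward 3, now at (row=9, col=13)
Final: (row=9, col=13), facing North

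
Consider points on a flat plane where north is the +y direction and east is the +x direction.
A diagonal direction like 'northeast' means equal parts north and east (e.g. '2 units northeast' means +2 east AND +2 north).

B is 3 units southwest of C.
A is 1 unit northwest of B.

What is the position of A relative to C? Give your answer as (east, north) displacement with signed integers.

Place C at the origin (east=0, north=0).
  B is 3 units southwest of C: delta (east=-3, north=-3); B at (east=-3, north=-3).
  A is 1 unit northwest of B: delta (east=-1, north=+1); A at (east=-4, north=-2).
Therefore A relative to C: (east=-4, north=-2).

Answer: A is at (east=-4, north=-2) relative to C.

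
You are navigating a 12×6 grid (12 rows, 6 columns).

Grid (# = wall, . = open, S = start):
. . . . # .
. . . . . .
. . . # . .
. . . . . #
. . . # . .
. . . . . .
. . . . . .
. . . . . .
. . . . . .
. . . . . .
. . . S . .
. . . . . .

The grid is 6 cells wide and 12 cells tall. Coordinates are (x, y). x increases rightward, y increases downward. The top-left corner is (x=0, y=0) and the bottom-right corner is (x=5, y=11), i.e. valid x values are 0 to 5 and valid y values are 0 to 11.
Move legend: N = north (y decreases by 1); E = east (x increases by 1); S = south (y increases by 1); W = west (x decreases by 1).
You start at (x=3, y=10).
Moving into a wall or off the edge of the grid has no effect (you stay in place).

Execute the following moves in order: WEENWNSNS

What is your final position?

Start: (x=3, y=10)
  W (west): (x=3, y=10) -> (x=2, y=10)
  E (east): (x=2, y=10) -> (x=3, y=10)
  E (east): (x=3, y=10) -> (x=4, y=10)
  N (north): (x=4, y=10) -> (x=4, y=9)
  W (west): (x=4, y=9) -> (x=3, y=9)
  N (north): (x=3, y=9) -> (x=3, y=8)
  S (south): (x=3, y=8) -> (x=3, y=9)
  N (north): (x=3, y=9) -> (x=3, y=8)
  S (south): (x=3, y=8) -> (x=3, y=9)
Final: (x=3, y=9)

Answer: Final position: (x=3, y=9)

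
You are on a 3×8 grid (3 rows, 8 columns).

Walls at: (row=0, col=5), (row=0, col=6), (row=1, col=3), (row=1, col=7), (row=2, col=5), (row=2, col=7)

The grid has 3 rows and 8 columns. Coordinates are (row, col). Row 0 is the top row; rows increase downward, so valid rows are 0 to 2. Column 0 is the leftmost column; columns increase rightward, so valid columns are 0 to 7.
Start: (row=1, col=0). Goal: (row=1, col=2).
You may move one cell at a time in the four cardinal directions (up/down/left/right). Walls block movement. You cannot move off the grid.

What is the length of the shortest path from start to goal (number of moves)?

Answer: Shortest path length: 2

Derivation:
BFS from (row=1, col=0) until reaching (row=1, col=2):
  Distance 0: (row=1, col=0)
  Distance 1: (row=0, col=0), (row=1, col=1), (row=2, col=0)
  Distance 2: (row=0, col=1), (row=1, col=2), (row=2, col=1)  <- goal reached here
One shortest path (2 moves): (row=1, col=0) -> (row=1, col=1) -> (row=1, col=2)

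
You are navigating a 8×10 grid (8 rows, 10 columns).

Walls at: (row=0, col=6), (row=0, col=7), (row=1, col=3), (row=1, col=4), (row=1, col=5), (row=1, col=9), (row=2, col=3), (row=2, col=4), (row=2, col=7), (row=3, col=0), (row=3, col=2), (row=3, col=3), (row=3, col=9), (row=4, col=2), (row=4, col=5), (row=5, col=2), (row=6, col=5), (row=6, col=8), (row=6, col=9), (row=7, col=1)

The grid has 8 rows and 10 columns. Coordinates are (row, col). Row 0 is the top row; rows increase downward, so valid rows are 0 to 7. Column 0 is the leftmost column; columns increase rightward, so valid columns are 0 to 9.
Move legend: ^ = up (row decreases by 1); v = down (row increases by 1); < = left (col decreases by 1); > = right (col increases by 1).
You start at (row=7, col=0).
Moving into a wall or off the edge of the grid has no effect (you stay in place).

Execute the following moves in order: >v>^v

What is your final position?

Answer: Final position: (row=7, col=0)

Derivation:
Start: (row=7, col=0)
  > (right): blocked, stay at (row=7, col=0)
  v (down): blocked, stay at (row=7, col=0)
  > (right): blocked, stay at (row=7, col=0)
  ^ (up): (row=7, col=0) -> (row=6, col=0)
  v (down): (row=6, col=0) -> (row=7, col=0)
Final: (row=7, col=0)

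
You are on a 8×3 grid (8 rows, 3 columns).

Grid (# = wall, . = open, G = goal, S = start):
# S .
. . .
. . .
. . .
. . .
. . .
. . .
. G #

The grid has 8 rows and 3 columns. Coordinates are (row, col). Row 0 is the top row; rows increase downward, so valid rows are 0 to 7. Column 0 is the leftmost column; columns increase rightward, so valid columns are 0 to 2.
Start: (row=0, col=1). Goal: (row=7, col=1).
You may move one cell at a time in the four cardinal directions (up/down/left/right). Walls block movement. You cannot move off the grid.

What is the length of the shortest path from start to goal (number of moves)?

Answer: Shortest path length: 7

Derivation:
BFS from (row=0, col=1) until reaching (row=7, col=1):
  Distance 0: (row=0, col=1)
  Distance 1: (row=0, col=2), (row=1, col=1)
  Distance 2: (row=1, col=0), (row=1, col=2), (row=2, col=1)
  Distance 3: (row=2, col=0), (row=2, col=2), (row=3, col=1)
  Distance 4: (row=3, col=0), (row=3, col=2), (row=4, col=1)
  Distance 5: (row=4, col=0), (row=4, col=2), (row=5, col=1)
  Distance 6: (row=5, col=0), (row=5, col=2), (row=6, col=1)
  Distance 7: (row=6, col=0), (row=6, col=2), (row=7, col=1)  <- goal reached here
One shortest path (7 moves): (row=0, col=1) -> (row=1, col=1) -> (row=2, col=1) -> (row=3, col=1) -> (row=4, col=1) -> (row=5, col=1) -> (row=6, col=1) -> (row=7, col=1)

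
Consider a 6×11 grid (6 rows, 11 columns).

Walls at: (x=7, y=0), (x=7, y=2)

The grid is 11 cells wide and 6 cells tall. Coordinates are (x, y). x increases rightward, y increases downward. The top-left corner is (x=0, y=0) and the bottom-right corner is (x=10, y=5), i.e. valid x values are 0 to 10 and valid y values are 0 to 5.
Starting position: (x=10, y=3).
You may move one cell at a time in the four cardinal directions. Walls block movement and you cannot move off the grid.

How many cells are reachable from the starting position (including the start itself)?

Answer: Reachable cells: 64

Derivation:
BFS flood-fill from (x=10, y=3):
  Distance 0: (x=10, y=3)
  Distance 1: (x=10, y=2), (x=9, y=3), (x=10, y=4)
  Distance 2: (x=10, y=1), (x=9, y=2), (x=8, y=3), (x=9, y=4), (x=10, y=5)
  Distance 3: (x=10, y=0), (x=9, y=1), (x=8, y=2), (x=7, y=3), (x=8, y=4), (x=9, y=5)
  Distance 4: (x=9, y=0), (x=8, y=1), (x=6, y=3), (x=7, y=4), (x=8, y=5)
  Distance 5: (x=8, y=0), (x=7, y=1), (x=6, y=2), (x=5, y=3), (x=6, y=4), (x=7, y=5)
  Distance 6: (x=6, y=1), (x=5, y=2), (x=4, y=3), (x=5, y=4), (x=6, y=5)
  Distance 7: (x=6, y=0), (x=5, y=1), (x=4, y=2), (x=3, y=3), (x=4, y=4), (x=5, y=5)
  Distance 8: (x=5, y=0), (x=4, y=1), (x=3, y=2), (x=2, y=3), (x=3, y=4), (x=4, y=5)
  Distance 9: (x=4, y=0), (x=3, y=1), (x=2, y=2), (x=1, y=3), (x=2, y=4), (x=3, y=5)
  Distance 10: (x=3, y=0), (x=2, y=1), (x=1, y=2), (x=0, y=3), (x=1, y=4), (x=2, y=5)
  Distance 11: (x=2, y=0), (x=1, y=1), (x=0, y=2), (x=0, y=4), (x=1, y=5)
  Distance 12: (x=1, y=0), (x=0, y=1), (x=0, y=5)
  Distance 13: (x=0, y=0)
Total reachable: 64 (grid has 64 open cells total)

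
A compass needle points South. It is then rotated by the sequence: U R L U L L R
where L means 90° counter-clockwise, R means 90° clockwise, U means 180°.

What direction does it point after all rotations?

Start: South
  U (U-turn (180°)) -> North
  R (right (90° clockwise)) -> East
  L (left (90° counter-clockwise)) -> North
  U (U-turn (180°)) -> South
  L (left (90° counter-clockwise)) -> East
  L (left (90° counter-clockwise)) -> North
  R (right (90° clockwise)) -> East
Final: East

Answer: Final heading: East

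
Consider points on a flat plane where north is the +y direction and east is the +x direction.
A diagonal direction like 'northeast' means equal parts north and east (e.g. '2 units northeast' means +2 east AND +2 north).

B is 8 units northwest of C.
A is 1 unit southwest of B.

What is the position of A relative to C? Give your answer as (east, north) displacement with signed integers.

Place C at the origin (east=0, north=0).
  B is 8 units northwest of C: delta (east=-8, north=+8); B at (east=-8, north=8).
  A is 1 unit southwest of B: delta (east=-1, north=-1); A at (east=-9, north=7).
Therefore A relative to C: (east=-9, north=7).

Answer: A is at (east=-9, north=7) relative to C.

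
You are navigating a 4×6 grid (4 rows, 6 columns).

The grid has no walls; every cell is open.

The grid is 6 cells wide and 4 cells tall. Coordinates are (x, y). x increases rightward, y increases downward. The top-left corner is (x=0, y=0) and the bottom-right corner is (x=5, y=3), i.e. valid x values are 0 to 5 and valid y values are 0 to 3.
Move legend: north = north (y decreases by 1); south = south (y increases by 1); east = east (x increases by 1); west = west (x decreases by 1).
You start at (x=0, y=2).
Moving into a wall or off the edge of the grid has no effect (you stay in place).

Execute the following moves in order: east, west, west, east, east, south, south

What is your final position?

Start: (x=0, y=2)
  east (east): (x=0, y=2) -> (x=1, y=2)
  west (west): (x=1, y=2) -> (x=0, y=2)
  west (west): blocked, stay at (x=0, y=2)
  east (east): (x=0, y=2) -> (x=1, y=2)
  east (east): (x=1, y=2) -> (x=2, y=2)
  south (south): (x=2, y=2) -> (x=2, y=3)
  south (south): blocked, stay at (x=2, y=3)
Final: (x=2, y=3)

Answer: Final position: (x=2, y=3)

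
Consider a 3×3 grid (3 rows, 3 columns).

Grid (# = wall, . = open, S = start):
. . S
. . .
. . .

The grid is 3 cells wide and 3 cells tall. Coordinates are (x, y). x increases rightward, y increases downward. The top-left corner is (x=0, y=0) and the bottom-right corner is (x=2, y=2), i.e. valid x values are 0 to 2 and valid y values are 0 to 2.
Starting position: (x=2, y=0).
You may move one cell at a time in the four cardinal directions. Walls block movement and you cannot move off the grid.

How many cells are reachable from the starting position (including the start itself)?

BFS flood-fill from (x=2, y=0):
  Distance 0: (x=2, y=0)
  Distance 1: (x=1, y=0), (x=2, y=1)
  Distance 2: (x=0, y=0), (x=1, y=1), (x=2, y=2)
  Distance 3: (x=0, y=1), (x=1, y=2)
  Distance 4: (x=0, y=2)
Total reachable: 9 (grid has 9 open cells total)

Answer: Reachable cells: 9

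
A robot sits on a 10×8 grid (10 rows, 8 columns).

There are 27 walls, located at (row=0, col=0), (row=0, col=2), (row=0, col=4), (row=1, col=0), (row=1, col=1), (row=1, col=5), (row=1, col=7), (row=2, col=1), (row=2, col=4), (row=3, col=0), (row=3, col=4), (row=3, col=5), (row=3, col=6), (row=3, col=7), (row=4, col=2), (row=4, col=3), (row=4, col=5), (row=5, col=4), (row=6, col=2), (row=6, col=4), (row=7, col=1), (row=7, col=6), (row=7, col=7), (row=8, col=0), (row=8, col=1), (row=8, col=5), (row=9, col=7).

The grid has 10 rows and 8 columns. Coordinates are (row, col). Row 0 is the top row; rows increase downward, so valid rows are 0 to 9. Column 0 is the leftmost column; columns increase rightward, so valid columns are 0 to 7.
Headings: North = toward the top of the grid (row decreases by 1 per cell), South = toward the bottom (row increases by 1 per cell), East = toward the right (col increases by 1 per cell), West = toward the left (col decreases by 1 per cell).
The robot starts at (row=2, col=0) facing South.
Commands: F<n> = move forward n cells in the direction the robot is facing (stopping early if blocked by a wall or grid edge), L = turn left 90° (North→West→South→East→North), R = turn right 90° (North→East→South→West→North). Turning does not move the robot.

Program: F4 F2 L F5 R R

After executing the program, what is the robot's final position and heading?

Answer: Final position: (row=2, col=0), facing West

Derivation:
Start: (row=2, col=0), facing South
  F4: move forward 0/4 (blocked), now at (row=2, col=0)
  F2: move forward 0/2 (blocked), now at (row=2, col=0)
  L: turn left, now facing East
  F5: move forward 0/5 (blocked), now at (row=2, col=0)
  R: turn right, now facing South
  R: turn right, now facing West
Final: (row=2, col=0), facing West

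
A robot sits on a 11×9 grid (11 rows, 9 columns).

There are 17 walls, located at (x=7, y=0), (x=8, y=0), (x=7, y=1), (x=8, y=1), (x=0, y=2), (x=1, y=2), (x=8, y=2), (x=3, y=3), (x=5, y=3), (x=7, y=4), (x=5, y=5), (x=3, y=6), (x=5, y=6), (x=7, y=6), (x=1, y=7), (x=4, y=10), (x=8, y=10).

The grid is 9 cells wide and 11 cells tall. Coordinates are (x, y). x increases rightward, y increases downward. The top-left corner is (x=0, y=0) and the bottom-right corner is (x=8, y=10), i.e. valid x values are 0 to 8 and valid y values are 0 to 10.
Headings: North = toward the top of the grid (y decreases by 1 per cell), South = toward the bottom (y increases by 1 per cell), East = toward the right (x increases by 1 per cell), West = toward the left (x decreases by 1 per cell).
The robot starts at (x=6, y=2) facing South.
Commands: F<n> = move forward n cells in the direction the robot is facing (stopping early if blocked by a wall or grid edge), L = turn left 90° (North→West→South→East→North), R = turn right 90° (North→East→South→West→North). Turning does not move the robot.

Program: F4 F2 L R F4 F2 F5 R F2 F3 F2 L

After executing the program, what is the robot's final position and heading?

Start: (x=6, y=2), facing South
  F4: move forward 4, now at (x=6, y=6)
  F2: move forward 2, now at (x=6, y=8)
  L: turn left, now facing East
  R: turn right, now facing South
  F4: move forward 2/4 (blocked), now at (x=6, y=10)
  F2: move forward 0/2 (blocked), now at (x=6, y=10)
  F5: move forward 0/5 (blocked), now at (x=6, y=10)
  R: turn right, now facing West
  F2: move forward 1/2 (blocked), now at (x=5, y=10)
  F3: move forward 0/3 (blocked), now at (x=5, y=10)
  F2: move forward 0/2 (blocked), now at (x=5, y=10)
  L: turn left, now facing South
Final: (x=5, y=10), facing South

Answer: Final position: (x=5, y=10), facing South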